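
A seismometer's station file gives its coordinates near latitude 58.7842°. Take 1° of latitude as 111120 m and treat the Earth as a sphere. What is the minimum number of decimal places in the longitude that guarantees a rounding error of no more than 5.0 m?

At 58.7842° one degree of longitude covers 111120 × cos 58.7842° ≈ 111120 × 0.5183 ≈ 57589.4 m.
Rounding to N decimal places gives at most 0.5 × 10⁻ᴺ degrees of error, i.e. 0.5 × 10⁻ᴺ × 57589.4 m.
Setting 28794.7 × 10⁻ᴺ ≤ 5.0 gives 10ᴺ ≥ 5759, i.e. N ≥ 3.76.
N = 3 would give 28.8 m (too coarse); N = 4 gives 2.88 m ≤ 5.0 m.

4 decimal places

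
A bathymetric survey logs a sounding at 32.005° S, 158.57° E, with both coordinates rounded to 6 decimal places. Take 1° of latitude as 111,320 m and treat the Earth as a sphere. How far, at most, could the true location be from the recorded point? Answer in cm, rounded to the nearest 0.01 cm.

Rounding to 6 decimal places leaves each coordinate within ±5e-07° of the true value.
Latitude error → 5e-07 × 111320 = 0.05566 m along the meridian.
East–west component at 32.005°: 5e-07° × 111320 × cos 32.005° ≈ 5e-07 × 94399.6 ≈ 0.0471998 m.
Worst case both components are at the extreme and orthogonal: √(0.05566² + 0.0471998²) ≈ 0.0729785 m.
That is 0.0729785 m = 7.2978 cm.

7.30 cm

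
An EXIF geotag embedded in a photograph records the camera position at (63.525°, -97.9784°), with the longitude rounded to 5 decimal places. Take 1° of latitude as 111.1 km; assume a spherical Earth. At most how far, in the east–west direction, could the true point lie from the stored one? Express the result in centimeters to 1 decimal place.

Rounding to 5 decimal places leaves the longitude within ±5e-06° of the true value.
Parallels shrink by cos φ, so at 63.525° a degree of longitude is 111100 × 0.4458 ≈ 49529.2 m.
Maximum E–W displacement: 5e-06 × 49529.2 = 0.247646 m.
That is 0.247646 m = 24.765 cm.

24.8 centimeters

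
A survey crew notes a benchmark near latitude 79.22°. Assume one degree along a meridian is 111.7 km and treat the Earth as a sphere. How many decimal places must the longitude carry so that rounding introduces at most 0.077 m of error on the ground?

At 79.22° one degree of longitude covers 111700 × cos 79.22° ≈ 111700 × 0.1870 ≈ 20892.2 m.
With N decimal places the half-ulp bound is 0.5·10⁻ᴺ°, or 0.5·10⁻ᴺ × 20892.2 m on the ground.
Setting 10446.1 × 10⁻ᴺ ≤ 0.077 gives 10ᴺ ≥ 1.357e+05, i.e. N ≥ 5.13.
So 6 decimal places suffice (0.0104 m); 5 would allow up to 0.104 m.

6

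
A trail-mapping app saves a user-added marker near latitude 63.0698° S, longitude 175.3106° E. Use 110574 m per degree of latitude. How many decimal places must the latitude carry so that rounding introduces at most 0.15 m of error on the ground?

6

One degree of latitude covers 110574 m.
N decimal places → at most half a unit in the last place, 0.5 × 10⁻ᴺ° = 110574/2 × 10⁻ᴺ m.
Setting 55287 × 10⁻ᴺ ≤ 0.15 gives 10ᴺ ≥ 3.686e+05, i.e. N ≥ 5.57.
N = 5 would give 0.553 m (too coarse); N = 6 gives 0.0553 m ≤ 0.15 m.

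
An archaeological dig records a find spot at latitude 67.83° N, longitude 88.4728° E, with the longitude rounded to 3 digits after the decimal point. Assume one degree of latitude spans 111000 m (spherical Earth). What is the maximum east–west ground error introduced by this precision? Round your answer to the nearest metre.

Rounding to 3 decimal places leaves the longitude within ±0.0005° of the true value.
Parallels shrink by cos φ, so at 67.83° a degree of longitude is 111000 × 0.3774 ≈ 41886.5 m.
Maximum E–W displacement: 0.0005 × 41886.5 = 20.9433 m.

21 metres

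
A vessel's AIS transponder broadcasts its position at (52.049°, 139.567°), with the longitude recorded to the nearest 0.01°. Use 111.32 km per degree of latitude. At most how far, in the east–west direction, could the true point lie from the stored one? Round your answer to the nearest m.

Rounding to 2 decimal places leaves the longitude within ±0.005° of the true value.
At latitude 52.049° a degree of longitude spans 111320 m × cos 52.049° = 111320 × 0.6150 ≈ 68460.4 m.
East–west error: 0.005° × 68460.4 m/° ≈ 342.302 m.

342 m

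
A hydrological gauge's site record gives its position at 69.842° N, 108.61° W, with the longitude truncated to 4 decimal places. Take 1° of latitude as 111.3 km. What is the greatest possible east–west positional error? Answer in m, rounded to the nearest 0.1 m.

Truncating at 4 decimal places can drop up to a full unit in the last place, so the longitude may be off by as much as 0.0001°.
Parallels shrink by cos φ, so at 69.842° a degree of longitude is 111300 × 0.3446 ≈ 38355.1 m.
Maximum E–W displacement: 0.0001 × 38355.1 = 3.83551 m.

3.8 m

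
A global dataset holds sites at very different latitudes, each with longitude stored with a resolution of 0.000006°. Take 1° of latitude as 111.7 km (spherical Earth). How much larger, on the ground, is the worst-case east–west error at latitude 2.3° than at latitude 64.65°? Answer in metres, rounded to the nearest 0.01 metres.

With a 0.000006° grid the true value lies within half a step, ±0.000006°/2 = ±3e-06°, of the stored one.
Error at 2.3° = 3e-06° × 111700 × cos 2.3° ≈ 0.3351 × 0.9992 = 0.33483 m.
At 64.65°: 3e-06° × 111700 × cos 64.65° = 3e-06 × 111700 × 0.4281 ≈ 0.14347 m.
Difference: 0.33483 − 0.14347 = 0.19136 m.

0.19 metres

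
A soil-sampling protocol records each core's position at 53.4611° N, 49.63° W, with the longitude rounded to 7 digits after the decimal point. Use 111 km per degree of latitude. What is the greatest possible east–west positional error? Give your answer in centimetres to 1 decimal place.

0.3 centimetres

Rounding to 7 decimal places leaves the longitude within ±5e-08° of the true value.
Parallels shrink by cos φ, so at 53.4611° a degree of longitude is 111000 × 0.5954 ≈ 66085.9 m.
So at most 5e-08° × 66085.9 ≈ 0.00330429 m east–west.
That is 0.00330429 m = 0.33043 cm.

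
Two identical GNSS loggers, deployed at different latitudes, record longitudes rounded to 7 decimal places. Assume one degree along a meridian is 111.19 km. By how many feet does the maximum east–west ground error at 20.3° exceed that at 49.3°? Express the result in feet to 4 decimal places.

Rounding to 7 decimal places leaves the longitude within ±5e-08° of the true value.
Error at 20.3° = 5e-08° × 111190 × cos 20.3° ≈ 0.0055595 × 0.9379 = 0.0052142 m.
Error at 49.3° = 5e-08° × 111190 × cos 49.3° ≈ 0.0055595 × 0.6521 = 0.0036253 m.
So the lower-latitude error exceeds the higher by 0.0052142 − 0.0036253 = 0.0015889 m.
Converting: 0.00158885 m × 3.2808 ft/m ≈ 0.0052128 ft.

0.0052 feet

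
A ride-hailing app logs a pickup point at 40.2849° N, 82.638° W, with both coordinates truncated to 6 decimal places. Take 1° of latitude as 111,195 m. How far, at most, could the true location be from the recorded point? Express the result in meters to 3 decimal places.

Truncating at 6 decimal places can drop up to a full unit in the last place, so each coordinate may be off by as much as 1e-06°.
North–south component: 1e-06° × 111195 = 0.111195 m.
E–W at 40.2849°: 1e-06° × 111195 × cos 40.2849° = 1e-06 × 111195 × 0.7628 ≈ 0.0848239 m.
Worst case both components are at the extreme and orthogonal: √(0.111195² + 0.0848239²) ≈ 0.139855 m.

0.140 meters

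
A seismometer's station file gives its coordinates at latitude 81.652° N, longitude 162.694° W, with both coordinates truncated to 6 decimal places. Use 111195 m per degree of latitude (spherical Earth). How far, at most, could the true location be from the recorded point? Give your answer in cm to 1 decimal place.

11.2 cm

Truncating at 6 decimal places can drop up to a full unit in the last place, so each coordinate may be off by as much as 1e-06°.
N–S: 1e-06° × 111195 m/° = 0.111195 m.
East–west component at 81.652°: 1e-06° × 111195 × cos 81.652° ≈ 1e-06 × 16143.9 ≈ 0.0161439 m.
Worst case both components are at the extreme and orthogonal: √(0.111195² + 0.0161439²) ≈ 0.112361 m.
That is 0.112361 m = 11.236 cm.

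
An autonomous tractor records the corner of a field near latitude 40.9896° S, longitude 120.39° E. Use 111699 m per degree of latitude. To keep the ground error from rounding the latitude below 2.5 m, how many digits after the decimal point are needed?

5

One degree of latitude covers 111699 m.
Rounding to N decimal places gives at most 0.5 × 10⁻ᴺ degrees of error, i.e. 0.5 × 10⁻ᴺ × 111699 m.
Need 0.5 × 111699 × 10⁻ᴺ ≤ 2.5 → 10⁻ᴺ ≤ 4.476e-05, so N ≥ 4.35.
N = 4 would give 5.58 m (too coarse); N = 5 gives 0.558 m ≤ 2.5 m.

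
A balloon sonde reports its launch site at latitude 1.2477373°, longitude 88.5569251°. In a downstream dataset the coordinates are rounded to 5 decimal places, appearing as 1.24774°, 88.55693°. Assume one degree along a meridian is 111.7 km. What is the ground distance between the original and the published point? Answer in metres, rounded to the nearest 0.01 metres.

0.62 metres

The latitude changed by -0.0000027° and the longitude by -0.0000049°.
North–south shift: -0.0000027 × 111700 = -0.30159 m.
E–W at 1.24774°: -0.0000049° × 111700 × cos 1.24774° = -0.0000049 × 111700 × 0.9998 ≈ -0.5472 m.
Combined displacement = (0.30159² + 0.5472²)^½ ≈ 0.624808 m.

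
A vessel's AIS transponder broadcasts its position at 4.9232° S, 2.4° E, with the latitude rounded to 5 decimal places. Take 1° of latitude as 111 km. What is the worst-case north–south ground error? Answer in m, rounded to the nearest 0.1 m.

0.6 m

Rounding to 5 decimal places leaves the latitude within ±5e-06° of the true value.
Along the meridian that is 5e-06° × 111000 m/° = 0.555 m.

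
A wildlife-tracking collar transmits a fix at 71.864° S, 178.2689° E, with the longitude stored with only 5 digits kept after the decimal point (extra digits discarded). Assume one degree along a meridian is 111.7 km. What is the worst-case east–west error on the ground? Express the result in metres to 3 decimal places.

Truncating at 5 decimal places can drop up to a full unit in the last place, so the longitude may be off by as much as 1e-05°.
At latitude 71.864° a degree of longitude spans 111700 m × cos 71.864° = 111700 × 0.3113 ≈ 34769.3 m.
East–west error: 1e-05° × 34769.3 m/° ≈ 0.347693 m.

0.348 metres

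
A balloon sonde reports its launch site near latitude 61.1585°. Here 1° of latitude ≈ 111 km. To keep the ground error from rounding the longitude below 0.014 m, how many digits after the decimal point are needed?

7 decimal places

At 61.1585° one degree of longitude covers 111000 × cos 61.1585° ≈ 111000 × 0.4824 ≈ 53545.1 m.
With N decimal places the half-ulp bound is 0.5·10⁻ᴺ°, or 0.5·10⁻ᴺ × 53545.1 m on the ground.
Setting 26772.5 × 10⁻ᴺ ≤ 0.014 gives 10ᴺ ≥ 1.912e+06, i.e. N ≥ 6.28.
So 7 decimal places suffice (0.00268 m); 6 would allow up to 0.0268 m.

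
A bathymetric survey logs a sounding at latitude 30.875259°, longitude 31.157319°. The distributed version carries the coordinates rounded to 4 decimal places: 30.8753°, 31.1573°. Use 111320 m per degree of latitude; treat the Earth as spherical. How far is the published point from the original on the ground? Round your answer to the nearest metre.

Δlat = 30.875259 − 30.8753 = -0.000041°; Δlon = 31.157319 − 31.1573 = +0.000019°.
N–S: -0.000041° × 111320 m/° = -4.56412 m.
E–W at 30.8753°: 0.000019° × 111320 × cos 30.8753° = 0.000019 × 111320 × 0.8583 ≈ 1.81534 m.
Distance: √(4.56412² + 1.81534²) ≈ 4.91189 m.

5 metres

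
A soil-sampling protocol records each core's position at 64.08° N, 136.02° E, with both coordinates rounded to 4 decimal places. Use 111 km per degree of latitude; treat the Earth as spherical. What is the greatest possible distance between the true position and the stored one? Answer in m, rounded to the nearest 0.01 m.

Rounding to 4 decimal places leaves each coordinate within ±5e-05° of the true value.
Latitude error → 5e-05 × 111000 = 5.55 m along the meridian.
East–west component at 64.08°: 5e-05° × 111000 × cos 64.08° ≈ 5e-05 × 48519.9 ≈ 2.42599 m.
Worst case both components are at the extreme and orthogonal: √(5.55² + 2.42599²) ≈ 6.05706 m.

6.06 m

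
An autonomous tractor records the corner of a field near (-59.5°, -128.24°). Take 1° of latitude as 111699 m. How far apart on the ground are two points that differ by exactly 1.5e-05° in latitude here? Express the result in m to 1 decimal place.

1.7 m

1.5e-05° × 111699 m/° = 1.67549 m.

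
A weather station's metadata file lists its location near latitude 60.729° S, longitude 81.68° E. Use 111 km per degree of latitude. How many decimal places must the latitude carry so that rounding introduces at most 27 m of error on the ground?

One degree of latitude covers 111000 m.
N decimal places → at most half a unit in the last place, 0.5 × 10⁻ᴺ° = 111000/2 × 10⁻ᴺ m.
Need 0.5 × 111000 × 10⁻ᴺ ≤ 27 → 10⁻ᴺ ≤ 4.865e-04, so N ≥ 3.31.
At 3 places the error can reach 55.5 m, but 4 places keeps it to 5.55 m.

4 decimal places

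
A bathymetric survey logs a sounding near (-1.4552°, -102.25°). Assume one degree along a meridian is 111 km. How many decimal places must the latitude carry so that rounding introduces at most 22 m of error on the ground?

One degree of latitude covers 111000 m.
Rounding to N decimal places gives at most 0.5 × 10⁻ᴺ degrees of error, i.e. 0.5 × 10⁻ᴺ × 111000 m.
Setting 55500 × 10⁻ᴺ ≤ 22 gives 10ᴺ ≥ 2523, i.e. N ≥ 3.40.
So 4 decimal places suffice (5.55 m); 3 would allow up to 55.5 m.

4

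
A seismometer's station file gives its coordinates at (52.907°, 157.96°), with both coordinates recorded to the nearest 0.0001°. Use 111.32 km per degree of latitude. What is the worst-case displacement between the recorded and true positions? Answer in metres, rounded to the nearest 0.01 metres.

Rounding to 4 decimal places leaves each coordinate within ±5e-05° of the true value.
North–south component: 5e-05° × 111320 = 5.566 m.
East–west component at 52.907°: 5e-05° × 111320 × cos 52.907° ≈ 5e-05 × 67138.3 ≈ 3.35691 m.
Combining orthogonally: (5.566² + 3.35691²)^½ ≈ 6.49994 m.

6.50 metres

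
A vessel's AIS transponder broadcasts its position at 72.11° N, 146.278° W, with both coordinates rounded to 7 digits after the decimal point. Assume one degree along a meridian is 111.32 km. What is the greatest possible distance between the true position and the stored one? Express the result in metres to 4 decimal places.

0.0058 metres

Rounding to 7 decimal places leaves each coordinate within ±5e-08° of the true value.
N–S: 5e-08° × 111320 m/° = 0.005566 m.
East–west component at 72.11°: 5e-08° × 111320 × cos 72.11° ≈ 5e-08 × 34196.4 ≈ 0.00170982 m.
Worst case both components are at the extreme and orthogonal: √(0.005566² + 0.00170982²) ≈ 0.0058227 m.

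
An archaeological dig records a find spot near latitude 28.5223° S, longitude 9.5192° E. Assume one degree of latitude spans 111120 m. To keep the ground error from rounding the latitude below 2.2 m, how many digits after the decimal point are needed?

5 decimal places

One degree of latitude covers 111120 m.
With N decimal places the half-ulp bound is 0.5·10⁻ᴺ°, or 0.5·10⁻ᴺ × 111120 m on the ground.
Need 0.5 × 111120 × 10⁻ᴺ ≤ 2.2 → 10⁻ᴺ ≤ 3.960e-05, so N ≥ 4.40.
N = 4 would give 5.56 m (too coarse); N = 5 gives 0.556 m ≤ 2.2 m.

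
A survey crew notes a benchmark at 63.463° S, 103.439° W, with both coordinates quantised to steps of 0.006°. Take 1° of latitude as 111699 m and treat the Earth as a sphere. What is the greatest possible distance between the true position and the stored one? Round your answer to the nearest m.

367 m

With a 0.006° grid the true value lies within half a step, ±0.006°/2 = ±0.003°, of the stored one.
N–S: 0.003° × 111699 m/° = 335.097 m.
East–west component at 63.463°: 0.003° × 111699 × cos 63.463° ≈ 0.003 × 49904.4 ≈ 149.713 m.
Combining orthogonally: (335.097² + 149.713²)^½ ≈ 367.02 m.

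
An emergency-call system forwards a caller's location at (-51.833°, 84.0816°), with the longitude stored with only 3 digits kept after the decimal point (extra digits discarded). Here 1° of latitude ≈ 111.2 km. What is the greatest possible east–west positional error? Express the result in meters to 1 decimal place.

Truncating at 3 decimal places can drop up to a full unit in the last place, so the longitude may be off by as much as 0.001°.
One degree of longitude at 51.833° is 111200 × cos 51.833° ≈ 111200 × 0.6180 = 68716.7 m.
So at most 0.001° × 68716.7 ≈ 68.7167 m east–west.

68.7 meters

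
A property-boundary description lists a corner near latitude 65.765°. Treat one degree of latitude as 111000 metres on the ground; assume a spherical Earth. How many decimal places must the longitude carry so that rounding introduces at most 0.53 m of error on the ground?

At 65.765° one degree of longitude covers 111000 × cos 65.765° ≈ 111000 × 0.4105 ≈ 45563.3 m.
With N decimal places the half-ulp bound is 0.5·10⁻ᴺ°, or 0.5·10⁻ᴺ × 45563.3 m on the ground.
Need 0.5 × 45563.3 × 10⁻ᴺ ≤ 0.53 → 10⁻ᴺ ≤ 2.326e-05, so N ≥ 4.63.
N = 4 would give 2.28 m (too coarse); N = 5 gives 0.228 m ≤ 0.53 m.

5 decimal places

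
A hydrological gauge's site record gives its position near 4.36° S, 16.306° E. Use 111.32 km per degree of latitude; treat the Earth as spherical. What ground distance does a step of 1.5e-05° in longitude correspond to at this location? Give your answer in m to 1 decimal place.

One degree of longitude here spans 111320 × cos 4.36° = 111320 × 0.9971 ≈ 110998 m; 1.5e-05° of that is 1.66497 m.

1.7 m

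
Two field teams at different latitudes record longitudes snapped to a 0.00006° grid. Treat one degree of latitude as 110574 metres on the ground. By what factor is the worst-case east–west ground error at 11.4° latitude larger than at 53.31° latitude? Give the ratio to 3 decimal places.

With a 0.00006° grid the true value lies within half a step, ±0.00006°/2 = ±3e-05°, of the stored one.
At 11.4°: 3e-05° × 110574 × cos 11.4° = 3e-05 × 110574 × 0.9803 ≈ 3.2518 m.
Error at 53.31° = 3e-05° × 110574 × cos 53.31° ≈ 3.3172 × 0.5975 = 1.982 m.
Ratio: 3.2518 / 1.982 = cos 11.4° / cos 53.31° ≈ 1.6407.

1.641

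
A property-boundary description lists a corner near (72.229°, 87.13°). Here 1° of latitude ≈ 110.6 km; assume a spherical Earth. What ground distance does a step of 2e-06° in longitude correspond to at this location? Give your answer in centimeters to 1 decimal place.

At 72.229° a degree of longitude is 110600 × cos 72.229° ≈ 33756.6 m, so 2e-06° corresponds to 0.0675132 m.
That is 0.0675132 m = 6.7513 cm.

6.8 centimeters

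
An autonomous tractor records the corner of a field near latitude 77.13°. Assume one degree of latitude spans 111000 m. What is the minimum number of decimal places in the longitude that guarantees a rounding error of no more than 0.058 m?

6

At 77.13° one degree of longitude covers 111000 × cos 77.13° ≈ 111000 × 0.2227 ≈ 24724.1 m.
Rounding to N decimal places gives at most 0.5 × 10⁻ᴺ degrees of error, i.e. 0.5 × 10⁻ᴺ × 24724.1 m.
Need 0.5 × 24724.1 × 10⁻ᴺ ≤ 0.058 → 10⁻ᴺ ≤ 4.692e-06, so N ≥ 5.33.
N = 5 would give 0.124 m (too coarse); N = 6 gives 0.0124 m ≤ 0.058 m.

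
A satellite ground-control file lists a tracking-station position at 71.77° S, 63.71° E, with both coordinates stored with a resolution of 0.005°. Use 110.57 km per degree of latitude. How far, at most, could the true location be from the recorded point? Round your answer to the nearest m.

With a 0.005° grid the true value lies within half a step, ±0.005°/2 = ±0.0025°, of the stored one.
N–S: 0.0025° × 110570 m/° = 276.425 m.
Longitude error → 0.0025 × 110570 × cos 71.77° = 0.0025 × 110570 × 0.3128 ≈ 86.4747 m.
The two errors are perpendicular, so the maximum displacement is √(276.425² + 86.4747²) ≈ 289.635 m.

290 m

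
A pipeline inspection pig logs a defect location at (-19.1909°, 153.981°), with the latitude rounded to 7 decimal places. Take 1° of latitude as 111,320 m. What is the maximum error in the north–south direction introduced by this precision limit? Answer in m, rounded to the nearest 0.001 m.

0.006 m

Rounding to 7 decimal places leaves the latitude within ±5e-08° of the true value.
Along the meridian that is 5e-08° × 111320 m/° = 0.005566 m.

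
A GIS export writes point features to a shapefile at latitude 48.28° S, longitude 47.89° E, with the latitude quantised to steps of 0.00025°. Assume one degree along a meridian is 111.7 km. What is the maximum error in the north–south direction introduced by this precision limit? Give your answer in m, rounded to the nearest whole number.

14 m

With a 0.00025° grid the true value lies within half a step, ±0.00025°/2 = ±0.000125°, of the stored one.
So the N–S error is at most 0.000125 × 111700 = 13.9625 m.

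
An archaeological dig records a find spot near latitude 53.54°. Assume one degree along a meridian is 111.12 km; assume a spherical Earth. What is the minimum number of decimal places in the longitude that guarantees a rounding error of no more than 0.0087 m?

7

At 53.54° one degree of longitude covers 111120 × cos 53.54° ≈ 111120 × 0.5943 ≈ 66034.3 m.
Rounding to N decimal places gives at most 0.5 × 10⁻ᴺ degrees of error, i.e. 0.5 × 10⁻ᴺ × 66034.3 m.
Setting 33017.2 × 10⁻ᴺ ≤ 0.0087 gives 10ᴺ ≥ 3.795e+06, i.e. N ≥ 6.58.
At 6 places the error can reach 0.033 m, but 7 places keeps it to 0.0033 m.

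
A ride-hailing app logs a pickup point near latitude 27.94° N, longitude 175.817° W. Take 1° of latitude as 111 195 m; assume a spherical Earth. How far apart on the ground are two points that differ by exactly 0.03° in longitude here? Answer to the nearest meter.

One degree of longitude here spans 111195 × cos 27.94° = 111195 × 0.8834 ≈ 98234 m; 0.03° of that is 2947.02 m.

2947 meters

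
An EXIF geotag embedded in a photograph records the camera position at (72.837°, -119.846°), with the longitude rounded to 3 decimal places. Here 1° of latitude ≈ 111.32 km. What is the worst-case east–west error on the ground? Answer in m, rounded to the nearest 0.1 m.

16.4 m

Rounding to 3 decimal places leaves the longitude within ±0.0005° of the true value.
One degree of longitude at 72.837° is 111320 × cos 72.837° ≈ 111320 × 0.2951 = 32849.5 m.
So at most 0.0005° × 32849.5 ≈ 16.4248 m east–west.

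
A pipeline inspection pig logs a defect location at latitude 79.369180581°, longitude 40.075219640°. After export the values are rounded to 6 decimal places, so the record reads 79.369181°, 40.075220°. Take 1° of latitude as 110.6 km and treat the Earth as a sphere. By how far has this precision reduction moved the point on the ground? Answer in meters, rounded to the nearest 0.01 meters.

0.05 meters

Δlat = 79.369180581 − 79.369181 = -0.000000419°; Δlon = 40.075219640 − 40.075220 = -0.000000360°.
N–S: -0.000000419° × 110600 m/° = -0.0463414 m.
East–west at this latitude: -0.000000360° × 110600 × cos 79.3692° ≈ -0.000000360 × 20403.5 = -0.00734526 m.
Distance: √(0.0463414² + 0.00734526²) ≈ 0.0469199 m.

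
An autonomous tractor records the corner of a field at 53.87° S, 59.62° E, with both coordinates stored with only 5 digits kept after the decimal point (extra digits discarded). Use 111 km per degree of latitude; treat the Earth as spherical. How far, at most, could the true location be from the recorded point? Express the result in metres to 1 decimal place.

Truncating at 5 decimal places can drop up to a full unit in the last place, so each coordinate may be off by as much as 1e-05°.
North–south component: 1e-05° × 111000 = 1.11 m.
East–west component at 53.87°: 1e-05° × 111000 × cos 53.87° ≈ 1e-05 × 65447.7 ≈ 0.654477 m.
The two errors are perpendicular, so the maximum displacement is √(1.11² + 0.654477²) ≈ 1.28858 m.

1.3 metres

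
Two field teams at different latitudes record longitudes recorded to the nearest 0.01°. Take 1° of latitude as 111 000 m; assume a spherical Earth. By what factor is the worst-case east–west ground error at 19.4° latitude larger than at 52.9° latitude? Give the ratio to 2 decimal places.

Rounding to 2 decimal places leaves the longitude within ±0.005° of the true value.
At 19.4°: 0.005° × 111000 × cos 19.4° = 0.005 × 111000 × 0.9432 ≈ 523.49 m.
Error at 52.9° = 0.005° × 111000 × cos 52.9° ≈ 555 × 0.6032 = 334.78 m.
The ratio reduces to cos 19.4° / cos 52.9° = 0.9432/0.6032 ≈ 1.5637.

1.56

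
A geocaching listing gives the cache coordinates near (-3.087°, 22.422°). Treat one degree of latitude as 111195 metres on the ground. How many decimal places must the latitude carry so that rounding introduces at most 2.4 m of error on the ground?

One degree of latitude covers 111195 m.
N decimal places → at most half a unit in the last place, 0.5 × 10⁻ᴺ° = 111195/2 × 10⁻ᴺ m.
Need 0.5 × 111195 × 10⁻ᴺ ≤ 2.4 → 10⁻ᴺ ≤ 4.317e-05, so N ≥ 4.36.
So 5 decimal places suffice (0.556 m); 4 would allow up to 5.56 m.

5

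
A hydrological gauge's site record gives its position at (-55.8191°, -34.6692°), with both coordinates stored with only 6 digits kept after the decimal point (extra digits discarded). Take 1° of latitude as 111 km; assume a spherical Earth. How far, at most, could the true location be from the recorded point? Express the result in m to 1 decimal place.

Truncating at 6 decimal places can drop up to a full unit in the last place, so each coordinate may be off by as much as 1e-06°.
N–S: 1e-06° × 111000 m/° = 0.111 m.
East–west component at 55.8191°: 1e-06° × 111000 × cos 55.8191° ≈ 1e-06 × 62360.6 ≈ 0.0623606 m.
The two errors are perpendicular, so the maximum displacement is √(0.111² + 0.0623606²) ≈ 0.127318 m.

0.1 m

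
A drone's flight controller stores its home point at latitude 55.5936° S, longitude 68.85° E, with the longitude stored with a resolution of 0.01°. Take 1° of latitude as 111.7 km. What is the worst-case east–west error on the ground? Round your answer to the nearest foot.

1035 feet

With a 0.01° grid the true value lies within half a step, ±0.01°/2 = ±0.005°, of the stored one.
One degree of longitude at 55.5936° is 111700 × cos 55.5936° ≈ 111700 × 0.5651 = 63117.1 m.
So at most 0.005° × 63117.1 ≈ 315.586 m east–west.
In feet: 315.586 m ÷ 0.3048 ≈ 1035.4 ft.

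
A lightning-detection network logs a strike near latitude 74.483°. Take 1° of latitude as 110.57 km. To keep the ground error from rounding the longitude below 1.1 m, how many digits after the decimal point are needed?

5 decimal places

At 74.483° one degree of longitude covers 110570 × cos 74.483° ≈ 110570 × 0.2675 ≈ 29580.2 m.
With N decimal places the half-ulp bound is 0.5·10⁻ᴺ°, or 0.5·10⁻ᴺ × 29580.2 m on the ground.
Need 0.5 × 29580.2 × 10⁻ᴺ ≤ 1.1 → 10⁻ᴺ ≤ 7.437e-05, so N ≥ 4.13.
So 5 decimal places suffice (0.148 m); 4 would allow up to 1.48 m.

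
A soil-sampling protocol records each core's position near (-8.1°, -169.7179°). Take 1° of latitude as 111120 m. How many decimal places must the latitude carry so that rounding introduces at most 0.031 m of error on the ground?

One degree of latitude covers 111120 m.
Rounding to N decimal places gives at most 0.5 × 10⁻ᴺ degrees of error, i.e. 0.5 × 10⁻ᴺ × 111120 m.
Setting 55560 × 10⁻ᴺ ≤ 0.031 gives 10ᴺ ≥ 1.792e+06, i.e. N ≥ 6.25.
At 6 places the error can reach 0.0556 m, but 7 places keeps it to 0.00556 m.

7 decimal places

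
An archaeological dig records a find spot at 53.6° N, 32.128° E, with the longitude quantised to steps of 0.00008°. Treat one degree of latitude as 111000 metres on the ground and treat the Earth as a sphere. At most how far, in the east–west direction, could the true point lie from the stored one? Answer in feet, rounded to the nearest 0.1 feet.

With a 0.00008° grid the true value lies within half a step, ±0.00008°/2 = ±4e-05°, of the stored one.
Parallels shrink by cos φ, so at 53.6° a degree of longitude is 111000 × 0.5934 ≈ 65869.5 m.
East–west error: 4e-05° × 65869.5 m/° ≈ 2.63478 m.
Converting: 2.63478 m × 3.2808 ft/m ≈ 8.6443 ft.

8.6 feet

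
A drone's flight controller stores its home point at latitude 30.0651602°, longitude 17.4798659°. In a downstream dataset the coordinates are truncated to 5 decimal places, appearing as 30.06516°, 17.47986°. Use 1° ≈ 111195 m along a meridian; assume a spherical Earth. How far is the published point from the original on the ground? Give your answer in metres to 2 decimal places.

The latitude changed by +0.0000002° and the longitude by +0.0000059°.
North–south shift: 0.0000002 × 111195 = 0.022239 m.
East–west at this latitude: 0.0000059° × 111195 × cos 30.0652° ≈ 0.0000059 × 96234.4 = 0.567783 m.
Distance: √(0.022239² + 0.567783²) ≈ 0.568218 m.

0.57 metres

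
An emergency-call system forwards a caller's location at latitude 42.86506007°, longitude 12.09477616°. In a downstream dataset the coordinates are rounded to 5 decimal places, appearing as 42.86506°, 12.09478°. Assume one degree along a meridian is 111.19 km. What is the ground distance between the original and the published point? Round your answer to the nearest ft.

Δlat = 42.86506007 − 42.86506 = +0.00000007°; Δlon = 12.09477616 − 12.09478 = -0.00000384°.
N–S: 0.00000007° × 111190 m/° = 0.0077833 m.
East–west at this latitude: -0.00000384° × 111190 × cos 42.8651° ≈ -0.00000384 × 81497.6 = -0.312951 m.
Distance: √(0.0077833² + 0.312951²) ≈ 0.313048 m.
In feet: 0.313048 m ÷ 0.3048 ≈ 1.0271 ft.

1 ft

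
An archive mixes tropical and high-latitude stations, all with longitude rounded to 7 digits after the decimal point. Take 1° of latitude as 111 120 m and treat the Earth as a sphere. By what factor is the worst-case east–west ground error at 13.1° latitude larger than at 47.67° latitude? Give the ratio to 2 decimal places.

1.45

Rounding to 7 decimal places leaves the longitude within ±5e-08° of the true value.
Error at 13.1° = 5e-08° × 111120 × cos 13.1° ≈ 0.005556 × 0.9740 = 0.0054114 m.
At 47.67°: 5e-08° × 111120 × cos 47.67° = 5e-08 × 111120 × 0.6734 ≈ 0.0037414 m.
The ratio reduces to cos 13.1° / cos 47.67° = 0.9740/0.6734 ≈ 1.4464.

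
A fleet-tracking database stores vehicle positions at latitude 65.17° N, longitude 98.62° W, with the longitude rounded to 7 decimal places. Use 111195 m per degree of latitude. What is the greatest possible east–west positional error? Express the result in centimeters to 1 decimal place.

Rounding to 7 decimal places leaves the longitude within ±5e-08° of the true value.
At latitude 65.17° a degree of longitude spans 111195 m × cos 65.17° = 111195 × 0.4199 ≈ 46693.8 m.
So at most 5e-08° × 46693.8 ≈ 0.00233469 m east–west.
That is 0.00233469 m = 0.23347 cm.

0.2 centimeters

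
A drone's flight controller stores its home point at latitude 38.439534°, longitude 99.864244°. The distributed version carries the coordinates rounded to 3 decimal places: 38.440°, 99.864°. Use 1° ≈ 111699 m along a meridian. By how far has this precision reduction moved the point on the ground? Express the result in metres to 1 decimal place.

56.3 metres

Δlat = 38.439534 − 38.440 = -0.000466°; Δlon = 99.864244 − 99.864 = +0.000244°.
North–south shift: -0.000466 × 111699 = -52.0517 m.
East–west at this latitude: 0.000244° × 111699 × cos 38.44° ≈ 0.000244 × 87489.3 = 21.3474 m.
Distance: √(52.0517² + 21.3474²) ≈ 56.2592 m.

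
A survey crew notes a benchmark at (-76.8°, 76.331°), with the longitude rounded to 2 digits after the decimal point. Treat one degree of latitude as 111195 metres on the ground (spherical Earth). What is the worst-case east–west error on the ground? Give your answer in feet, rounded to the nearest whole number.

417 feet

Rounding to 2 decimal places leaves the longitude within ±0.005° of the true value.
Parallels shrink by cos φ, so at 76.8° a degree of longitude is 111195 × 0.2284 ≈ 25391.5 m.
Maximum E–W displacement: 0.005 × 25391.5 = 126.957 m.
In feet: 126.957 m ÷ 0.3048 ≈ 416.53 ft.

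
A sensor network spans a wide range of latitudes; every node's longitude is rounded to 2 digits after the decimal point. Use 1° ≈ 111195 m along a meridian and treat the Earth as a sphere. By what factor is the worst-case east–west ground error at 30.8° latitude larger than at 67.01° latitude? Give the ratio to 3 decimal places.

Rounding to 2 decimal places leaves the longitude within ±0.005° of the true value.
At 30.8°: 0.005° × 111195 × cos 30.8° = 0.005 × 111195 × 0.8590 ≈ 477.56 m.
Error at 67.01° = 0.005° × 111195 × cos 67.01° ≈ 555.98 × 0.3906 = 217.15 m.
The ratio reduces to cos 30.8° / cos 67.01° = 0.8590/0.3906 ≈ 2.1992.

2.199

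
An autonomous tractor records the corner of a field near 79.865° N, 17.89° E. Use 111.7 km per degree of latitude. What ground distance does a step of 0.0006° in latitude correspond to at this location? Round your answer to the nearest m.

0.0006° × 111700 m/° = 67.02 m.

67 m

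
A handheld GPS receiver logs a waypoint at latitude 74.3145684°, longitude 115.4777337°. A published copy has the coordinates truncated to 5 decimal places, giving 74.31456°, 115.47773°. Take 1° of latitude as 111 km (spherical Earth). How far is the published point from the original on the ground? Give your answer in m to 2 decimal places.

The latitude changed by +0.0000084° and the longitude by +0.0000037°.
North–south shift: 0.0000084 × 111000 = 0.9324 m.
East–west at this latitude: 0.0000037° × 111000 × cos 74.3146° ≈ 0.0000037 × 30009.5 = 0.111035 m.
Combined displacement = (0.9324² + 0.111035²)^½ ≈ 0.938988 m.

0.94 m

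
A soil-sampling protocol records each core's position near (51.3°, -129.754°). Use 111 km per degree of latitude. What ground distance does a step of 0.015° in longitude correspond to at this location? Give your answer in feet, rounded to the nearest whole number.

At 51.3° a degree of longitude is 111000 × cos 51.3° ≈ 69401.9 m, so 0.015° corresponds to 1041.03 m.
Converting: 1041.03 m × 3.2808 ft/m ≈ 3415.4 ft.

3415 feet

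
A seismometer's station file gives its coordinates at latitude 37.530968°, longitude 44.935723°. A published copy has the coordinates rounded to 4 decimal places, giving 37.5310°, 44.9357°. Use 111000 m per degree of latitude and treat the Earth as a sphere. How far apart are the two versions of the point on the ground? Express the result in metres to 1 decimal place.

Δlat = 37.530968 − 37.5310 = -0.000032°; Δlon = 44.935723 − 44.9357 = +0.000023°.
North–south shift: -0.000032 × 111000 = -3.552 m.
E–W at 37.531°: 0.000023° × 111000 × cos 37.531° = 0.000023 × 111000 × 0.7930 ≈ 2.02459 m.
Distance: √(3.552² + 2.02459²) ≈ 4.08848 m.

4.1 metres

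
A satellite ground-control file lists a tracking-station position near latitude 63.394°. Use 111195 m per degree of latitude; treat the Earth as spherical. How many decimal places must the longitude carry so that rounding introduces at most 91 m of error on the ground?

At 63.394° one degree of longitude covers 111195 × cos 63.394° ≈ 111195 × 0.4479 ≈ 49799 m.
With N decimal places the half-ulp bound is 0.5·10⁻ᴺ°, or 0.5·10⁻ᴺ × 49799 m on the ground.
Setting 24899.5 × 10⁻ᴺ ≤ 91 gives 10ᴺ ≥ 273.6, i.e. N ≥ 2.44.
At 2 places the error can reach 249 m, but 3 places keeps it to 24.9 m.

3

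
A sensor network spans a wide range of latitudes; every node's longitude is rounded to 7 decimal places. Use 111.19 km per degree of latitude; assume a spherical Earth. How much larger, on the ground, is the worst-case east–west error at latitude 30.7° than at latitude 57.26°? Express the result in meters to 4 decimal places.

0.0018 meters

Rounding to 7 decimal places leaves the longitude within ±5e-08° of the true value.
Error at 30.7° = 5e-08° × 111190 × cos 30.7° ≈ 0.0055595 × 0.8599 = 0.0047803 m.
At 57.26°: 5e-08° × 111190 × cos 57.26° = 5e-08 × 111190 × 0.5408 ≈ 0.0030067 m.
So the lower-latitude error exceeds the higher by 0.0047803 − 0.0030067 = 0.0017736 m.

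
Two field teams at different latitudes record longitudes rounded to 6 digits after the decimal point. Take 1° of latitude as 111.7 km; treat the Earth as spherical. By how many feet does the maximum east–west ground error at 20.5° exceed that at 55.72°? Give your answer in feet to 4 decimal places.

0.0684 feet

Rounding to 6 decimal places leaves the longitude within ±5e-07° of the true value.
Error at 20.5° = 5e-07° × 111700 × cos 20.5° ≈ 0.05585 × 0.9367 = 0.052313 m.
At 55.72°: 5e-07° × 111700 × cos 55.72° = 5e-07 × 111700 × 0.5632 ≈ 0.031457 m.
So the lower-latitude error exceeds the higher by 0.052313 − 0.031457 = 0.020856 m.
In feet: 0.0208563 m ÷ 0.3048 ≈ 0.068426 ft.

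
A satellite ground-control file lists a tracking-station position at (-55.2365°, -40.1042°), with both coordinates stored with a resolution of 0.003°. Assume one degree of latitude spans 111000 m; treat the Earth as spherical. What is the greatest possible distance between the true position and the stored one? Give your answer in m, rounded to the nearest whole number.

With a 0.003° grid the true value lies within half a step, ±0.003°/2 = ±0.0015°, of the stored one.
N–S: 0.0015° × 111000 m/° = 166.5 m.
East–west component at 55.2365°: 0.0015° × 111000 × cos 55.2365° ≈ 0.0015 × 63291.1 ≈ 94.9367 m.
Combining orthogonally: (166.5² + 94.9367²)^½ ≈ 191.664 m.

192 m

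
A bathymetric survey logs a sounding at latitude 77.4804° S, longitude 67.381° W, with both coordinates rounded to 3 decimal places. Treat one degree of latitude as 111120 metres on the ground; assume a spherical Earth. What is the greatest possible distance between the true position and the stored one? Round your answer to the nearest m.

Rounding to 3 decimal places leaves each coordinate within ±0.0005° of the true value.
N–S: 0.0005° × 111120 m/° = 55.56 m.
E–W at 77.4804°: 0.0005° × 111120 × cos 77.4804° = 0.0005 × 111120 × 0.2168 ≈ 12.0439 m.
Worst case both components are at the extreme and orthogonal: √(55.56² + 12.0439²) ≈ 56.8504 m.

57 m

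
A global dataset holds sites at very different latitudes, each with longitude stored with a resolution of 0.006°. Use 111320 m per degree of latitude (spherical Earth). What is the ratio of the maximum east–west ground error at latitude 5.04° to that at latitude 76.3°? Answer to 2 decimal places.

With a 0.006° grid the true value lies within half a step, ±0.006°/2 = ±0.003°, of the stored one.
Error at 5.04° = 0.003° × 111320 × cos 5.04° ≈ 333.96 × 0.9961 = 332.67 m.
Error at 76.3° = 0.003° × 111320 × cos 76.3° ≈ 333.96 × 0.2368 = 79.094 m.
Ratio: 332.67 / 79.094 = cos 5.04° / cos 76.3° ≈ 4.2060.

4.21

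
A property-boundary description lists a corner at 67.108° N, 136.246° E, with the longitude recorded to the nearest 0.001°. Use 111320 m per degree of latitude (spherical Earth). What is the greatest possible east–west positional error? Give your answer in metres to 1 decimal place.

Rounding to 3 decimal places leaves the longitude within ±0.0005° of the true value.
At latitude 67.108° a degree of longitude spans 111320 m × cos 67.108° = 111320 × 0.3890 ≈ 43303 m.
East–west error: 0.0005° × 43303 m/° ≈ 21.6515 m.

21.7 metres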